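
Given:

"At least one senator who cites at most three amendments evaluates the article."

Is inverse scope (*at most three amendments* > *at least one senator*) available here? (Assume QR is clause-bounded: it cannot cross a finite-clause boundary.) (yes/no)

*at most three amendments* occurs within the relative clause *who cites at most three amendments*.
Relative clauses block scope extraction: QR cannot target a position outside the modified NP.
So *at most three amendments* cannot raise high enough to outscope *at least one senator*; only the surface ordering *at least one senator* > *at most three amendments* is available.

No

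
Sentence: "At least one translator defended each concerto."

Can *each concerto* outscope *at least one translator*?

Yes

*at least one translator* and *each concerto* are co-arguments of the matrix verb, with nothing but a clause-internal boundary between them.
No island intervenes, so both surface and inverse scope are derivable.
So *each concerto* > *at least one translator* is among the available readings.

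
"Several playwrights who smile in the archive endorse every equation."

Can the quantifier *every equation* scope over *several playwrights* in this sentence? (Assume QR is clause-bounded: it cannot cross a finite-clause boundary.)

*every equation* sits in the matrix clause, not in the relative clause on *several playwrights*.
QR within a single clause is free, so the lower quantifier may take scope over the higher one.
So *every equation* > *several playwrights* is among the available readings.

Yes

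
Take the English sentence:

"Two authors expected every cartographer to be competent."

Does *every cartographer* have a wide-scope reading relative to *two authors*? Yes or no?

Yes

The ECM infinitive is scope-transparent — *every cartographer* is free to raise above *two authors*.
No island intervenes, so both surface and inverse scope are derivable.
So *every cartographer* > *two authors* is among the available readings.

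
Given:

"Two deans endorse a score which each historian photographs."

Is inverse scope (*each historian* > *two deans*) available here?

No

*each historian* sits inside the relative clause *which each historian photographs* modifying *a score*.
The relative clause forms an island for QR, so the quantifier is confined to the head noun's restrictor.
The inverse ordering *each historian* > *two deans* is therefore underivable.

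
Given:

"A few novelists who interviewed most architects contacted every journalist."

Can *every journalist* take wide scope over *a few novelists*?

Yes

The relative clause *who interviewed most architects* modifies *a few novelists*, but *every journalist* is not inside that relative clause — it is an argument of the matrix verb.
With no island boundary between them, the object can take inverse scope over the subject via ordinary QR within the clause.
So *every journalist* > *a few novelists* is among the available readings.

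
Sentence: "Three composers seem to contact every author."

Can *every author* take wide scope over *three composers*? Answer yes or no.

The matrix predicate is a raising verb, whose infinitival complement is not a scope island — *every author* can QR into the matrix clause.
No island intervenes, so both surface and inverse scope are derivable.
So *every author* > *three composers* is among the available readings.

Yes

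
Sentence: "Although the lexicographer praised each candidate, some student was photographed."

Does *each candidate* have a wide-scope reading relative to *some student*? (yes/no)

No

*each candidate* is embedded in the adjunct clause *although the lexicographer praised each candidate*.
Since the clause is an adjunct (not a complement), the Adjunct Condition blocks QR across its edge.
*each candidate* is confined to the island and cannot take scope over *some student*.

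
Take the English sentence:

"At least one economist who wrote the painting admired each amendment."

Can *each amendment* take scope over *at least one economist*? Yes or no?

Yes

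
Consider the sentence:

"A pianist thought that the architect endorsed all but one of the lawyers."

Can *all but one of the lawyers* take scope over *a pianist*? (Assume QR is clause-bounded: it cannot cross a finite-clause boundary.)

No

*all but one of the lawyers* occurs within the finite complement clause *that the architect endorsed all but one of the lawyers*.
Finite CP is the ceiling for QR here, by assumption.
So the wide-scope reading for *all but one of the lawyers* is blocked.
(Only the surface reading survives: one fixed pianist with respect to all the relevant lawyers.)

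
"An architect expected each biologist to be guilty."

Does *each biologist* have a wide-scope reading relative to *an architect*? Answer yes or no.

ECM infinitives lack a CP barrier, so *each biologist* can QR over the matrix subject *an architect*.
Clause-internal QR can adjoin the lower DP above the subject, yielding the inverse reading.

Yes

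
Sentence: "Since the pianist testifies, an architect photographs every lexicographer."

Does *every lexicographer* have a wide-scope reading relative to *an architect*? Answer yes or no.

The adjunct island is irrelevant here — *every lexicographer* and *an architect* are both in the matrix clause.
Nothing blocks QR of the lower DP to a position above the higher one, so inverse scope is available.
The sentence is scopally ambiguous between *an architect* > *every lexicographer* and *every lexicographer* > *an architect*.

Yes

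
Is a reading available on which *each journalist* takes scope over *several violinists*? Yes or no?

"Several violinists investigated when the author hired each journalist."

No

*each journalist* is embedded in the embedded question *when the author hired each journalist*.
An indirect question is a wh-island; the filled [Spec,CP] blocks QR across the CP edge.
*each journalist* > *several violinists* would require crossing that boundary, which is illicit.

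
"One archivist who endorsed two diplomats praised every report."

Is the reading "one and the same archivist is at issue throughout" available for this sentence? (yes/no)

Yes

That reading corresponds to *one archivist* > *every report*.
Surface scope (*one archivist* > *every report*) is always derivable; islands only block QR, not in-situ interpretation.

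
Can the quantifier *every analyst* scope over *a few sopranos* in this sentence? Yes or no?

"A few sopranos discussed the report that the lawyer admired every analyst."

No

*every analyst* sits inside the complex NP *the report that the lawyer admired every analyst*.
Noun-complement clauses are scope islands (the Complex NP Constraint): a quantifier inside one cannot scope into the matrix.
There is no licit LF on which *every analyst* c-commands *a few sopranos*.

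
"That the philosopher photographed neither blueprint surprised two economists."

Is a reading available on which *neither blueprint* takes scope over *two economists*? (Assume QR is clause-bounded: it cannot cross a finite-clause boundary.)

No

The target quantifier *neither blueprint* is part of the sentential subject *that the philosopher photographed neither blueprint*.
Sentential subjects are islands: a quantifier inside the subject clause cannot raise over the matrix predicate.
*neither blueprint* > *two economists* would require crossing that boundary, which is illicit.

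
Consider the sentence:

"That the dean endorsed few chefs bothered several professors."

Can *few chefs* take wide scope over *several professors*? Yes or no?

No

The DP *few chefs* is contained in the sentential subject *that the dean endorsed few chefs*.
Clausal subjects are scope islands; QR from inside the subject into the matrix is barred.
The ordering *few chefs* > *several professors* is therefore underivable.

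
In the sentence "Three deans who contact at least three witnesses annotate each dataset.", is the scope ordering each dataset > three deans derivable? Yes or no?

Yes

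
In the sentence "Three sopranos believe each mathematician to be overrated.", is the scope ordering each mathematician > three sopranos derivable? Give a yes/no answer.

Yes

The ECM infinitive is scope-transparent — *each mathematician* is free to raise above *three sopranos*.
Since no island is crossed, the inverse ordering is licensed alongside surface scope.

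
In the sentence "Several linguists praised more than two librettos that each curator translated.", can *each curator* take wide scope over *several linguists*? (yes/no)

No

*each curator* sits inside the relative clause *that each curator translated* modifying *more than two librettos*.
Quantifiers inside a relative clause are trapped there; the RC boundary blocks QR.
Hence only narrow scope for *each curator* (under *several linguists*) survives.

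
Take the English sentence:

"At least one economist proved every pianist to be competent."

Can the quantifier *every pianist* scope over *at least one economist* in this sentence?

The ECM infinitive is scope-transparent — *every pianist* is free to raise above *at least one economist*.
With no island boundary between them, the object can take inverse scope over the subject via ordinary QR within the clause.
So *every pianist* > *at least one economist* is among the available readings.

Yes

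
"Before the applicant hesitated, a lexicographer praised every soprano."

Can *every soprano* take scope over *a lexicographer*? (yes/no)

Yes

*every soprano* is a matrix argument; the adjunct is an island but the target quantifier is outside it.
Clause-internal QR can adjoin the lower DP above the subject, yielding the inverse reading.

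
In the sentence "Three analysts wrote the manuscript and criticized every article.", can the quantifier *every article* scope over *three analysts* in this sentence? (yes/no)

No

The target quantifier *every article* is part of one conjunct of the coordinate structure (*criticized every article*).
Asymmetric QR out of one conjunct violates the Coordinate Structure Constraint.
So the wide-scope reading for *every article* is blocked.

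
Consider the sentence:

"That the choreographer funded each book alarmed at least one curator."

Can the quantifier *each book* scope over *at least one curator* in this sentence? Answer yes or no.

*each book* occurs within the sentential subject *that the choreographer funded each book*.
Sentential subjects are islands: a quantifier inside the subject clause cannot raise over the matrix predicate.
*each book* > *at least one curator* would require crossing that boundary, which is illicit.

No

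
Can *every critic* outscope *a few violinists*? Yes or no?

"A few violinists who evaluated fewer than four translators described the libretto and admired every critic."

No

*every critic* occurs within one conjunct of the coordinate structure (*admired every critic*).
Coordinate structures are islands for non-across-the-board movement, QR included.
So *every critic* cannot raise to a position above *a few violinists*.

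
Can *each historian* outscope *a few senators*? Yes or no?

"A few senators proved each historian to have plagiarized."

Yes

*each historian* is the subject of an ECM infinitive — the infinitival complement of an ECM verb is not a scope island, so *each historian* can raise into the matrix clause.
Clause-internal QR can adjoin the lower DP above the subject, yielding the inverse reading.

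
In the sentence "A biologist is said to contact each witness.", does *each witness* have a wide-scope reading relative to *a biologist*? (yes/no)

Yes

The matrix predicate is a raising verb, whose infinitival complement is not a scope island — *each witness* can QR into the matrix clause.
With no island boundary between them, the object can take inverse scope over the subject via ordinary QR within the clause.
So *each witness* > *a biologist* is among the available readings.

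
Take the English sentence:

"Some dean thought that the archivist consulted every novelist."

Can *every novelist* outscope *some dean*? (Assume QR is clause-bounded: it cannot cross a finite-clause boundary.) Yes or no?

No

*every novelist* occurs within the finite complement clause *that the archivist consulted every novelist*.
Given the clause-boundedness assumption, QR cannot cross the finite CP into the matrix.
The inverse ordering *every novelist* > *some dean* is therefore underivable.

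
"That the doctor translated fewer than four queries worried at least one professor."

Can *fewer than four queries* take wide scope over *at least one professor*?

No

*fewer than four queries* is embedded in the sentential subject *that the doctor translated fewer than four queries*.
The subject-island constraint blocks QR out of a clausal subject.
There is no licit LF on which *fewer than four queries* c-commands *at least one professor*.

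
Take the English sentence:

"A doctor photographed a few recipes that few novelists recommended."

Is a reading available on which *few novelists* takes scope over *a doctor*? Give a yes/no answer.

The target quantifier *few novelists* is part of the relative clause *that few novelists recommended* modifying *a few recipes*.
Quantifiers inside a relative clause are trapped there; the RC boundary blocks QR.
The inverse ordering *few novelists* > *a doctor* is therefore underivable.

No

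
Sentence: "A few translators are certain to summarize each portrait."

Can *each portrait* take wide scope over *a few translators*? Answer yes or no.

*each portrait* is inside a raising infinitive, which is transparent to QR (no CP barrier), so it behaves as a matrix argument.
With no island boundary between them, the object can take inverse scope over the subject via ordinary QR within the clause.

Yes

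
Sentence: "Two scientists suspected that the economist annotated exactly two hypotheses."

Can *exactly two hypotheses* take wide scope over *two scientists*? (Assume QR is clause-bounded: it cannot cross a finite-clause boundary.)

Structurally, *exactly two hypotheses* is inside the finite complement clause *that the economist annotated exactly two hypotheses*.
Finite CP is the ceiling for QR here, by assumption.
*exactly two hypotheses* is confined to the island and cannot take scope over *two scientists*.

No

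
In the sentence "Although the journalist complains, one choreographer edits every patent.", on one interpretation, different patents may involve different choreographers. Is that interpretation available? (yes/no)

Yes

That reading corresponds to *every patent* > *one choreographer*.
*every patent* is a matrix argument; the adjunct is an island but the target quantifier is outside it.
No island intervenes, so both surface and inverse scope are derivable.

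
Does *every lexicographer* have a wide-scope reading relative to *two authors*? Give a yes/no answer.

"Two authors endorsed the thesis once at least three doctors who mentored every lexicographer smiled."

No

*every lexicographer* sits inside the relative clause *who mentored every lexicographer*, which is itself inside the adjunct *once at least three doctors who mentored every lexicographer smiled*.
Nested islands: the RC island is itself inside an adjunct island, so wide scope is doubly excluded.
The inverse ordering *every lexicographer* > *two authors* is therefore underivable.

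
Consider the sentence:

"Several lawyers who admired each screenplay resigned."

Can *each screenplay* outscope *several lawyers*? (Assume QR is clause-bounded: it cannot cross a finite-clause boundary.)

No

The target quantifier *each screenplay* is part of the relative clause *who admired each screenplay*.
Relative clauses block scope extraction: QR cannot target a position outside the modified NP.
So the wide-scope reading for *each screenplay* is blocked.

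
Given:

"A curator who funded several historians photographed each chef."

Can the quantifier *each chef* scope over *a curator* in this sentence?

Yes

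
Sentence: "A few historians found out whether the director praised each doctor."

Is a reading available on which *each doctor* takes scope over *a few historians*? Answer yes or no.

No

*each doctor* is embedded in the embedded question *whether the director praised each doctor*.
An indirect question is a wh-island; the filled [Spec,CP] blocks QR across the CP edge.
*each doctor* > *a few historians* would require crossing that boundary, which is illicit.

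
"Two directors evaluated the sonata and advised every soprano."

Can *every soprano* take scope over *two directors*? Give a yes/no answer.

*every soprano* is embedded in one conjunct of the coordinate structure (*advised every soprano*).
QR out of a conjunct would have to apply non-ATB, which the CSC forbids.
The inverse ordering *every soprano* > *two directors* is therefore underivable.

No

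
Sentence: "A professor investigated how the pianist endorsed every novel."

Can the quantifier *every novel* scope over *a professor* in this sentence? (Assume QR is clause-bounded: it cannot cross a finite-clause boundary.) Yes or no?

*every novel* sits inside the embedded question *how the pianist endorsed every novel*.
Embedded questions are wh-islands: a quantifier inside an indirect question cannot QR into the matrix clause.
So *every novel* cannot raise high enough to outscope *a professor*; only the surface ordering *a professor* > *every novel* is available.
(Only the surface reading survives: one fixed professor with respect to all the relevant novels.)

No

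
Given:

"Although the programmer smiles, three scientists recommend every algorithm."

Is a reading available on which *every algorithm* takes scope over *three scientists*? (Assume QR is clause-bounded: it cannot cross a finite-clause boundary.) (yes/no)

Yes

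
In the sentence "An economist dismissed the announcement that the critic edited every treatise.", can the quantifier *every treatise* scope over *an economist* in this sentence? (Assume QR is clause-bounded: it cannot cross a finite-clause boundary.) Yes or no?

*every treatise* occurs within the complex NP *the announcement that the critic edited every treatise*.
A that-clause complement to a noun is an island; QR cannot cross the NP boundary.
So *every treatise* cannot raise to a position above *an economist*.
(Only the surface reading survives: one fixed economist with respect to all the relevant treatises.)

No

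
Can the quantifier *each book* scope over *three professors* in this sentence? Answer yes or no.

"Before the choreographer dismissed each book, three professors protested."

No

The DP *each book* is contained in the adjunct clause *before the choreographer dismissed each book*.
Scope out of an adjunct clause is unavailable: QR respects the adjunct-island constraint.
*each book* is confined to the island and cannot take scope over *three professors*.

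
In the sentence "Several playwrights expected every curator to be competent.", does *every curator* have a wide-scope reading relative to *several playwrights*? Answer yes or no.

ECM infinitives lack a CP barrier, so *every curator* can QR over the matrix subject *several playwrights*.
No island intervenes, so both surface and inverse scope are derivable.
Both orderings are possible: *several playwrights* > *every curator* and *every curator* > *several playwrights*.

Yes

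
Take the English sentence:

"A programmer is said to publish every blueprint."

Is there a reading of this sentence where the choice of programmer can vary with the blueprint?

Yes

This is the *every blueprint* > *a programmer* reading.
The matrix predicate is a raising verb, whose infinitival complement is not a scope island — *every blueprint* can QR into the matrix clause.
No island intervenes, so both surface and inverse scope are derivable.
The sentence is scopally ambiguous between *a programmer* > *every blueprint* and *every blueprint* > *a programmer*.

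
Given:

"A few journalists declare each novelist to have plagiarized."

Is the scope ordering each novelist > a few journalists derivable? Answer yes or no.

Yes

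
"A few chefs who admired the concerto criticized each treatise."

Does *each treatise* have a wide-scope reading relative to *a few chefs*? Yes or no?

Yes

*each treatise* is a matrix argument; only *a few chefs* is modified by the relative clause *who admired the concerto*, so the RC island is irrelevant to the target quantifier.
QR within a single clause is free, so the lower quantifier may take scope over the higher one.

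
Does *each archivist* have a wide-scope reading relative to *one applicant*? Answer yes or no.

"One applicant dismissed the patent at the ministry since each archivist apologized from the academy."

*each archivist* is embedded in the adjunct clause *since each archivist apologized from the academy*.
Adjunct clauses are scope islands: a quantifier inside an adjunct cannot raise into the matrix clause.
There is no licit LF on which *each archivist* c-commands *one applicant*.

No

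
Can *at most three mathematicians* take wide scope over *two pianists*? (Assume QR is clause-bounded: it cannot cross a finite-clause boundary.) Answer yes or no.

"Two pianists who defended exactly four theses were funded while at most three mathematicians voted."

No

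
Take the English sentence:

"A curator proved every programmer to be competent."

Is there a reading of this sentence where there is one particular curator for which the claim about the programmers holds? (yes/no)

Yes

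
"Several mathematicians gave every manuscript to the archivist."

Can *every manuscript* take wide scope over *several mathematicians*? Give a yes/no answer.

Yes

*every manuscript* and *several mathematicians* are in the same minimal clause.
Ordinary QR to a clause-peripheral position gives the wide-scope LF for the lower DP.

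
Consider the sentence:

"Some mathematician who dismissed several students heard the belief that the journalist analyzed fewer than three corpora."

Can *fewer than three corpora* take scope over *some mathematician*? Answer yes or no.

The target quantifier *fewer than three corpora* is part of the complex NP *the belief that the journalist analyzed fewer than three corpora*.
Noun-complement clauses are scope islands (the Complex NP Constraint): a quantifier inside one cannot scope into the matrix.
So *fewer than three corpora* cannot raise high enough to outscope *some mathematician*; only the surface ordering *some mathematician* > *fewer than three corpora* is available.

No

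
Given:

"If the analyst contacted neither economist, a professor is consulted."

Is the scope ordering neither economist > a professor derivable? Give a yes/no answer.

No

The DP *neither economist* is contained in the adjunct clause *if the analyst contacted neither economist*.
Adjunct clauses are scope islands: a quantifier inside an adjunct cannot raise into the matrix clause.
So the wide-scope reading for *neither economist* is blocked.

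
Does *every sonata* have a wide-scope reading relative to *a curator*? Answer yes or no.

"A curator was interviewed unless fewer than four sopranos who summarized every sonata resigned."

*every sonata* occurs within the relative clause *who summarized every sonata*, which is itself inside the adjunct *unless fewer than four sopranos who summarized every sonata resigned*.
Nested islands: the RC island is itself inside an adjunct island, so wide scope is doubly excluded.
*every sonata* is confined to the island and cannot take scope over *a curator*.

No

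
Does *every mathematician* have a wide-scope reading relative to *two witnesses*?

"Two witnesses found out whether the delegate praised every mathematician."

No

The target quantifier *every mathematician* is part of the embedded question *whether the delegate praised every mathematician*.
QR across an interrogative CP boundary is ruled out as a wh-island violation.
So *every mathematician* cannot raise high enough to outscope *two witnesses*; only the surface ordering *two witnesses* > *every mathematician* is available.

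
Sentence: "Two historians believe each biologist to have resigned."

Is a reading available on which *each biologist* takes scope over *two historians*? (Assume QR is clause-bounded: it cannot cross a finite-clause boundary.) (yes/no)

Yes

ECM infinitives lack a CP barrier, so *each biologist* can QR over the matrix subject *two historians*.
Since no island is crossed, the inverse ordering is licensed alongside surface scope.
The sentence is scopally ambiguous between *two historians* > *each biologist* and *each biologist* > *two historians*.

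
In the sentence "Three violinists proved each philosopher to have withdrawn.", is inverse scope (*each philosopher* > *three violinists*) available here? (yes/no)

Yes

This is an ECM construction: *each philosopher* is the infinitival subject, Case-marked by the matrix verb, and the infinitive is transparent for QR.
Clause-internal QR can adjoin the lower DP above the subject, yielding the inverse reading.
Both orderings are possible: *three violinists* > *each philosopher* and *each philosopher* > *three violinists*.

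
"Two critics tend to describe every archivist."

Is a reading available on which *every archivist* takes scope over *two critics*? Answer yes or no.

Yes

Infinitival complements of raising predicates do not block QR; *every archivist* and *two critics* are effectively clausemates.
No island intervenes, so both surface and inverse scope are derivable.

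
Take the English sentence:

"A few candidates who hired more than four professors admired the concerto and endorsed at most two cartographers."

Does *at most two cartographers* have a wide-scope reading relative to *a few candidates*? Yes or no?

The target quantifier *at most two cartographers* is part of one conjunct of the coordinate structure (*endorsed at most two cartographers*).
A quantifier cannot raise out of one conjunct of a coordination across the whole coordinate structure — the CSC applies to QR.
There is no licit LF on which *at most two cartographers* c-commands *a few candidates*.

No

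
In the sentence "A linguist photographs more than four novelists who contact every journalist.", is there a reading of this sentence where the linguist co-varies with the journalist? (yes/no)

No

That reading corresponds to *every journalist* > *a linguist*.
*every journalist* is embedded in the relative clause *who contact every journalist* modifying *more than four novelists*.
Relative clauses block scope extraction: QR cannot target a position outside the modified NP.
*every journalist* > *a linguist* would require crossing that boundary, which is illicit.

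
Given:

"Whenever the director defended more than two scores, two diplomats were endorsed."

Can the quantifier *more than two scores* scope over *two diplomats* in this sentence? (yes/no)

No

*more than two scores* sits inside the adjunct clause *whenever the director defended more than two scores*.
Adjuncts are opaque for quantifier raising; a quantifier in an adjunct stays inside it.
So the wide-scope reading for *more than two scores* is blocked.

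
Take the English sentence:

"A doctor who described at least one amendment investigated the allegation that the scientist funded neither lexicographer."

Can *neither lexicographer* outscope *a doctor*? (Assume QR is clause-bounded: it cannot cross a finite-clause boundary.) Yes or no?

No

*neither lexicographer* sits inside the complex NP *the allegation that the scientist funded neither lexicographer*.
The Complex NP Constraint bars QR out of the complement clause of a noun.
So *neither lexicographer* cannot raise to a position above *a doctor*.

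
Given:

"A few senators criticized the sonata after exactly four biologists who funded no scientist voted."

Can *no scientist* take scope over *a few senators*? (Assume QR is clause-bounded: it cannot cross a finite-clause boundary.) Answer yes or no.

No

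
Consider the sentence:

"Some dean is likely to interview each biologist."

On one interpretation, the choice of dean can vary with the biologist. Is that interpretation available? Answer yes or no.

Yes

That reading corresponds to *each biologist* > *some dean*.
*each biologist* is the object of the infinitival complement of a raising predicate; raising infinitives are transparent for QR, so the two DPs are in effect clausemates.
Nothing blocks QR of the lower DP to a position above the higher one, so inverse scope is available.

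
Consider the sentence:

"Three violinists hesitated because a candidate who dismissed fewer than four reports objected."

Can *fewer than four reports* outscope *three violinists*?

No

The DP *fewer than four reports* is contained in the relative clause *who dismissed fewer than four reports*, which is itself inside the adjunct *because a candidate who dismissed fewer than four reports objected*.
Both the relative clause and the enclosing adjunct are scope islands; QR cannot cross either.
So *fewer than four reports* cannot raise to a position above *three violinists*.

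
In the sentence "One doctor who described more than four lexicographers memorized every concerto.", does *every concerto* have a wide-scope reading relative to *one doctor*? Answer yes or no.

Yes

*every concerto* is a matrix argument; only *one doctor* is modified by the relative clause *who described more than four lexicographers*, so the RC island is irrelevant to the target quantifier.
QR within a single clause is free, so the lower quantifier may take scope over the higher one.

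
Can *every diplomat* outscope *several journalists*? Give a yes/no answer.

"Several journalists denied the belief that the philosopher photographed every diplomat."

No

Structurally, *every diplomat* is inside the complex NP *the belief that the philosopher photographed every diplomat*.
A that-clause complement to a noun is an island; QR cannot cross the NP boundary.
*every diplomat* > *several journalists* would require crossing that boundary, which is illicit.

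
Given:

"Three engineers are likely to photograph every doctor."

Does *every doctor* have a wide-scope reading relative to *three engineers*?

Raising constructions are monoclausal for scope purposes; *every doctor* is not separated from *three engineers* by any island.
No island intervenes, so both surface and inverse scope are derivable.

Yes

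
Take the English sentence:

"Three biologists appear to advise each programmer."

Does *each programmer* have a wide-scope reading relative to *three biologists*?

Raising constructions are monoclausal for scope purposes; *each programmer* is not separated from *three biologists* by any island.
With no island boundary between them, the object can take inverse scope over the subject via ordinary QR within the clause.

Yes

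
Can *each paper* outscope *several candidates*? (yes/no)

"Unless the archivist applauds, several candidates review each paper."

Yes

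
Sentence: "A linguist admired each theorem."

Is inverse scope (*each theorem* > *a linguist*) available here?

Both DPs are arguments of the same predicate; there is no clause or island boundary between them.
No island intervenes, so both surface and inverse scope are derivable.

Yes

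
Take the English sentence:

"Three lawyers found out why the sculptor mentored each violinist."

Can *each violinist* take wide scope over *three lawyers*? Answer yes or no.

*each violinist* is embedded in the embedded question *why the sculptor mentored each violinist*.
The wh-island constraint blocks QR out of an embedded interrogative.
There is no licit LF on which *each violinist* c-commands *three lawyers*.

No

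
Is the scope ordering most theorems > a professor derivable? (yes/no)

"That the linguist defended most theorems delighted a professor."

*most theorems* occurs within the sentential subject *that the linguist defended most theorems*.
The Sentential Subject Constraint rules out raising the quantifier out of the that-clause subject.
*most theorems* > *a professor* would require crossing that boundary, which is illicit.

No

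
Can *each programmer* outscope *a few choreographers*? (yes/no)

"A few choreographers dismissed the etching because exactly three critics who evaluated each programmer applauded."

*each programmer* is embedded in the relative clause *who evaluated each programmer*, which is itself inside the adjunct *because exactly three critics who evaluated each programmer applauded*.
Two island boundaries intervene — the relative clause and the adjunct. Either alone would block QR.
So *each programmer* cannot raise to a position above *a few choreographers*.

No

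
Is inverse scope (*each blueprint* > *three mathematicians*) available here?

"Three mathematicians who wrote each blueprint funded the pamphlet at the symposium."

No

The target quantifier *each blueprint* is part of the relative clause *who wrote each blueprint*.
The relative clause forms an island for QR, so the quantifier is confined to the head noun's restrictor.
So the wide-scope reading for *each blueprint* is blocked.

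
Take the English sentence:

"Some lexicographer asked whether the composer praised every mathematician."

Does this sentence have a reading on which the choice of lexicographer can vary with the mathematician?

The paraphrase describes the scope ordering *every mathematician* > *some lexicographer*.
The target quantifier *every mathematician* is part of the embedded question *whether the composer praised every mathematician*.
QR across an interrogative CP boundary is ruled out as a wh-island violation.
Hence only narrow scope for *every mathematician* (under *some lexicographer*) survives.

No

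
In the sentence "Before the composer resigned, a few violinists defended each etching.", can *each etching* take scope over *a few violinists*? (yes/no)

Yes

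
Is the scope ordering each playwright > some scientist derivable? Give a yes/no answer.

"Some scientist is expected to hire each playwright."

The matrix predicate is a raising verb, whose infinitival complement is not a scope island — *each playwright* can QR into the matrix clause.
QR within a single clause is free, so the lower quantifier may take scope over the higher one.

Yes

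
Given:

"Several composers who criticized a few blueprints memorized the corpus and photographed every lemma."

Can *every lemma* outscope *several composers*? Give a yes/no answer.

Structurally, *every lemma* is inside one conjunct of the coordinate structure (*photographed every lemma*).
The Coordinate Structure Constraint blocks movement (including QR) out of a single conjunct.
The inverse ordering *every lemma* > *several composers* is therefore underivable.

No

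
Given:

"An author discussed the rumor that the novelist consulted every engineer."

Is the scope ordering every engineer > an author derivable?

*every engineer* sits inside the complex NP *the rumor that the novelist consulted every engineer*.
The complex NP is opaque for QR — the quantifier is frozen inside the noun's complement.
Hence only narrow scope for *every engineer* (under *an author*) survives.

No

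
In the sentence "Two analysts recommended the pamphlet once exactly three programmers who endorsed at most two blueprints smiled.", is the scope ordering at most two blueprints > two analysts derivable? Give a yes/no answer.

No

The DP *at most two blueprints* is contained in the relative clause *who endorsed at most two blueprints*, which is itself inside the adjunct *once exactly three programmers who endorsed at most two blueprints smiled*.
Even if one barrier were somehow void, the other would still block QR.
There is no licit LF on which *at most two blueprints* c-commands *two analysts*.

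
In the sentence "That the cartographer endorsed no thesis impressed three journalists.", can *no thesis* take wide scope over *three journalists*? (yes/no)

Structurally, *no thesis* is inside the sentential subject *that the cartographer endorsed no thesis*.
The subject-island constraint blocks QR out of a clausal subject.
*no thesis* > *three journalists* would require crossing that boundary, which is illicit.

No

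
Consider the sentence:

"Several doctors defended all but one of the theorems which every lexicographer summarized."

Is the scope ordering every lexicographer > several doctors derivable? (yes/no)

No

The target quantifier *every lexicographer* is part of the relative clause *which every lexicographer summarized* modifying *all but one of the theorems*.
QR out of a relative clause is ruled out by the relative-clause island constraint.
There is no licit LF on which *every lexicographer* c-commands *several doctors*.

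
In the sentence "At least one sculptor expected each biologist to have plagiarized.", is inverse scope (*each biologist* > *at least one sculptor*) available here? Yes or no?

Yes

The ECM infinitive is scope-transparent — *each biologist* is free to raise above *at least one sculptor*.
Ordinary QR to a clause-peripheral position gives the wide-scope LF for the lower DP.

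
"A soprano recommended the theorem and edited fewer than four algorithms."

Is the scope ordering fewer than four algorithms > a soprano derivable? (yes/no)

No

*fewer than four algorithms* is embedded in one conjunct of the coordinate structure (*edited fewer than four algorithms*).
Asymmetric QR out of one conjunct violates the Coordinate Structure Constraint.
So *fewer than four algorithms* cannot raise to a position above *a soprano*.
(Only the surface reading survives: one fixed soprano with respect to all the relevant algorithms.)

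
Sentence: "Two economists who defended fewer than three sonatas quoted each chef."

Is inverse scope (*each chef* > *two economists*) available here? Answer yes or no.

Yes

Although the sentence contains a relative clause (*who defended fewer than three sonatas*), *each chef* is outside it, in the matrix VP.
QR within a single clause is free, so the lower quantifier may take scope over the higher one.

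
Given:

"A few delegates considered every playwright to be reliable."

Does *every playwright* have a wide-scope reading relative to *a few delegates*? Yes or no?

Yes

The ECM infinitive is scope-transparent — *every playwright* is free to raise above *a few delegates*.
With no island boundary between them, the object can take inverse scope over the subject via ordinary QR within the clause.
The sentence is scopally ambiguous between *a few delegates* > *every playwright* and *every playwright* > *a few delegates*.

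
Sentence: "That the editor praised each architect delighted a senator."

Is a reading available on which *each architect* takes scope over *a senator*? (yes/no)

*each architect* is embedded in the sentential subject *that the editor praised each architect*.
Subjects — clausal subjects included — are islands for extraction, and QR is no exception.
There is no licit LF on which *each architect* c-commands *a senator*.

No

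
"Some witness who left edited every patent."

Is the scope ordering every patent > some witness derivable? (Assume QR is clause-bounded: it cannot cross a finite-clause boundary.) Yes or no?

Although the sentence contains a relative clause (*who left*), *every patent* is outside it, in the matrix VP.
No island intervenes, so both surface and inverse scope are derivable.

Yes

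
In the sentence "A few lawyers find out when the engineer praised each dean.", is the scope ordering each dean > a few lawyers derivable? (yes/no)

*each dean* is embedded in the embedded question *when the engineer praised each dean*.
An indirect question is a wh-island; the filled [Spec,CP] blocks QR across the CP edge.
Hence only narrow scope for *each dean* (under *a few lawyers*) survives.

No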